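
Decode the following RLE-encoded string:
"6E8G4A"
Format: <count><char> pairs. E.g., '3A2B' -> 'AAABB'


Expanding each <count><char> pair:
  6E -> 'EEEEEE'
  8G -> 'GGGGGGGG'
  4A -> 'AAAA'

Decoded = EEEEEEGGGGGGGGAAAA


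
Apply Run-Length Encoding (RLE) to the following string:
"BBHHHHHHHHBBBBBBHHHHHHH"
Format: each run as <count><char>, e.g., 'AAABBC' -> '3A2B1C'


Scanning runs left to right:
  i=0: run of 'B' x 2 -> '2B'
  i=2: run of 'H' x 8 -> '8H'
  i=10: run of 'B' x 6 -> '6B'
  i=16: run of 'H' x 7 -> '7H'

RLE = 2B8H6B7H


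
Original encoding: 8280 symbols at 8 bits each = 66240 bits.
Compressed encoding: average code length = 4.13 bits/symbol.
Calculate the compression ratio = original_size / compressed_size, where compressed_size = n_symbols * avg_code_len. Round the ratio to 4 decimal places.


original_size = n_symbols * orig_bits = 8280 * 8 = 66240 bits
compressed_size = n_symbols * avg_code_len = 8280 * 4.13 = 34196.4 bits
ratio = original_size / compressed_size = 66240 / 34196.4 = 1.937

Compression ratio = 1.937


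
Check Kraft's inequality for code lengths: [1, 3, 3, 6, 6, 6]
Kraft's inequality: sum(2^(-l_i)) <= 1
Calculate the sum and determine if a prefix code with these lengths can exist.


Sum = 2^(-1) + 2^(-3) + 2^(-3) + 2^(-6) + 2^(-6) + 2^(-6)
    = 0.5 + 0.125 + 0.125 + 0.015625 + 0.015625 + 0.015625
    = 51/64 = 0.796875
Since 0.796875 <= 1, Kraft's inequality IS satisfied.
A prefix code with these lengths CAN exist.

Kraft sum = 0.796875. Satisfied.


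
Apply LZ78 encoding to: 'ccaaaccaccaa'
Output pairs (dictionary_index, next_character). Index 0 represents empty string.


LZ78 encoding steps:
Dictionary: {0: ''}
Step 1: w='' (idx 0), next='c' -> output (0, 'c'), add 'c' as idx 1
Step 2: w='c' (idx 1), next='a' -> output (1, 'a'), add 'ca' as idx 2
Step 3: w='' (idx 0), next='a' -> output (0, 'a'), add 'a' as idx 3
Step 4: w='a' (idx 3), next='c' -> output (3, 'c'), add 'ac' as idx 4
Step 5: w='ca' (idx 2), next='c' -> output (2, 'c'), add 'cac' as idx 5
Step 6: w='ca' (idx 2), next='a' -> output (2, 'a'), add 'caa' as idx 6


Encoded: [(0, 'c'), (1, 'a'), (0, 'a'), (3, 'c'), (2, 'c'), (2, 'a')]


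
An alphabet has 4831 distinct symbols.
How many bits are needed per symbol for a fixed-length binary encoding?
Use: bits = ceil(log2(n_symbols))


log2(4831) = 12.2381
Bracket: 2^12 = 4096 < 4831 <= 2^13 = 8192
So ceil(log2(4831)) = 13

bits = ceil(log2(4831)) = ceil(12.2381) = 13 bits


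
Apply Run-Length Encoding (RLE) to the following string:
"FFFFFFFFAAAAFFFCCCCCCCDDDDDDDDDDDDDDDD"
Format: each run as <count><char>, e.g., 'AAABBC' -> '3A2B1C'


Scanning runs left to right:
  i=0: run of 'F' x 8 -> '8F'
  i=8: run of 'A' x 4 -> '4A'
  i=12: run of 'F' x 3 -> '3F'
  i=15: run of 'C' x 7 -> '7C'
  i=22: run of 'D' x 16 -> '16D'

RLE = 8F4A3F7C16D


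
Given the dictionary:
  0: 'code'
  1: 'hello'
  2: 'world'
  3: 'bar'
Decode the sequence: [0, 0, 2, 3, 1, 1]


Look up each index in the dictionary:
  0 -> 'code'
  0 -> 'code'
  2 -> 'world'
  3 -> 'bar'
  1 -> 'hello'
  1 -> 'hello'

Decoded: "code code world bar hello hello"


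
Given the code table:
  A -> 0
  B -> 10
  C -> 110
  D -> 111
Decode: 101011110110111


Decoding:
10 -> B
10 -> B
111 -> D
10 -> B
110 -> C
111 -> D


Result: BBDBCD


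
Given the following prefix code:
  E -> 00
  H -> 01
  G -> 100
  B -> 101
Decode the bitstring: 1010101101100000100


Decoding step by step:
Bits 101 -> B
Bits 01 -> H
Bits 01 -> H
Bits 101 -> B
Bits 100 -> G
Bits 00 -> E
Bits 01 -> H
Bits 00 -> E


Decoded message: BHHBGEHE


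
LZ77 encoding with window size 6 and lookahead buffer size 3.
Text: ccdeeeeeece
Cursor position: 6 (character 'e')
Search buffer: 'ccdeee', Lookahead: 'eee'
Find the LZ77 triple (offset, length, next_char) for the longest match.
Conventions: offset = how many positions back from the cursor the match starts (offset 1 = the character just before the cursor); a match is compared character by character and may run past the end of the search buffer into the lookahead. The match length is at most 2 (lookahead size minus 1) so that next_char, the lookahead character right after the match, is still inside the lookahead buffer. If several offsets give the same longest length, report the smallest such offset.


Try each offset into the search buffer:
  offset=1 (pos 5, char 'e'): match length 2
  offset=2 (pos 4, char 'e'): match length 2
  offset=3 (pos 3, char 'e'): match length 2
  offset=4 (pos 2, char 'd'): match length 0
  offset=5 (pos 1, char 'c'): match length 0
  offset=6 (pos 0, char 'c'): match length 0
Longest match has length 2, found at offsets 1, 2, 3; take the smallest, offset 1.
next_char = character at position 6 + 2 = 8 -> 'e'

Best match: offset=1, length=2 (matching 'ee' starting at position 5)
LZ77 triple: (1, 2, 'e')


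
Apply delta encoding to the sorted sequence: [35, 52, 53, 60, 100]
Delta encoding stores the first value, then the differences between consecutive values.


First value: 35
Deltas:
  52 - 35 = 17
  53 - 52 = 1
  60 - 53 = 7
  100 - 60 = 40


Delta encoded: [35, 17, 1, 7, 40]


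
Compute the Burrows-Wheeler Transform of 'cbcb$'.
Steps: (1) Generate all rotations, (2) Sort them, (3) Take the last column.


Rotations (sorted):
  0: $cbcb -> last char: b
  1: b$cbc -> last char: c
  2: bcb$c -> last char: c
  3: cb$cb -> last char: b
  4: cbcb$ -> last char: $


BWT = bccb$


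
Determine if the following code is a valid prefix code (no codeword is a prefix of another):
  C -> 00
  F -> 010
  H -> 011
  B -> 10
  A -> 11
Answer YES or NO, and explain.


Checking each pair (does one codeword prefix another?):
  C='00' vs F='010': no prefix
  C='00' vs H='011': no prefix
  C='00' vs B='10': no prefix
  C='00' vs A='11': no prefix
  F='010' vs C='00': no prefix
  F='010' vs H='011': no prefix
  F='010' vs B='10': no prefix
  F='010' vs A='11': no prefix
  H='011' vs C='00': no prefix
  H='011' vs F='010': no prefix
  H='011' vs B='10': no prefix
  H='011' vs A='11': no prefix
  B='10' vs C='00': no prefix
  B='10' vs F='010': no prefix
  B='10' vs H='011': no prefix
  B='10' vs A='11': no prefix
  A='11' vs C='00': no prefix
  A='11' vs F='010': no prefix
  A='11' vs H='011': no prefix
  A='11' vs B='10': no prefix
No violation found over all pairs.

YES -- this is a valid prefix code. No codeword is a prefix of any other codeword.


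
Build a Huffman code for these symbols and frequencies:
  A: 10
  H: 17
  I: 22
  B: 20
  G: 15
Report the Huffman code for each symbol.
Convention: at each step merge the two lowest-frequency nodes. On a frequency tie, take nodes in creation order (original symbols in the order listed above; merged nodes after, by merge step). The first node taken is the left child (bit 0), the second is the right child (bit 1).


Huffman tree construction:
Step 1: Merge A(10) + G(15) = 25
Step 2: Merge H(17) + B(20) = 37
Step 3: Merge I(22) + (A+G)(25) = 47
Step 4: Merge (H+B)(37) + (I+(A+G))(47) = 84
Read each symbol's code off the tree from the root (left child = 0, right child = 1).

Codes:
  A: 110 (length 3)
  H: 00 (length 2)
  I: 10 (length 2)
  B: 01 (length 2)
  G: 111 (length 3)
Average code length: 193/84 = 2.2976 bits/symbol


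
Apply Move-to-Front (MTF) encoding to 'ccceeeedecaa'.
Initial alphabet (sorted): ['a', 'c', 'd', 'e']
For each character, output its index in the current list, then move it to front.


MTF encoding:
'c': index 1 in ['a', 'c', 'd', 'e'] -> ['c', 'a', 'd', 'e']
'c': index 0 in ['c', 'a', 'd', 'e'] -> ['c', 'a', 'd', 'e']
'c': index 0 in ['c', 'a', 'd', 'e'] -> ['c', 'a', 'd', 'e']
'e': index 3 in ['c', 'a', 'd', 'e'] -> ['e', 'c', 'a', 'd']
'e': index 0 in ['e', 'c', 'a', 'd'] -> ['e', 'c', 'a', 'd']
'e': index 0 in ['e', 'c', 'a', 'd'] -> ['e', 'c', 'a', 'd']
'e': index 0 in ['e', 'c', 'a', 'd'] -> ['e', 'c', 'a', 'd']
'd': index 3 in ['e', 'c', 'a', 'd'] -> ['d', 'e', 'c', 'a']
'e': index 1 in ['d', 'e', 'c', 'a'] -> ['e', 'd', 'c', 'a']
'c': index 2 in ['e', 'd', 'c', 'a'] -> ['c', 'e', 'd', 'a']
'a': index 3 in ['c', 'e', 'd', 'a'] -> ['a', 'c', 'e', 'd']
'a': index 0 in ['a', 'c', 'e', 'd'] -> ['a', 'c', 'e', 'd']


Output: [1, 0, 0, 3, 0, 0, 0, 3, 1, 2, 3, 0]


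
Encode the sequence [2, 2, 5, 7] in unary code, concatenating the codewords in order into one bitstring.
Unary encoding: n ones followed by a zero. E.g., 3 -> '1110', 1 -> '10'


Encode each number as n ones followed by a terminating 0:
  2 -> 110 (3 bits)
  2 -> 110 (3 bits)
  5 -> 111110 (6 bits)
  7 -> 11111110 (8 bits)
Total length = 3 + 3 + 6 + 8 = 20 bits.

Unary([2, 2, 5, 7]) = 11011011111011111110 (20 bits)


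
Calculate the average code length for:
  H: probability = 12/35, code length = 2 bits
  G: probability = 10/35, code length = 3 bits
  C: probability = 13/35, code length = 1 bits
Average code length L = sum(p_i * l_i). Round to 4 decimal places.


Weighted contributions p_i * l_i:
  H: (12/35) * 2 = 24/35
  G: (10/35) * 3 = 30/35
  C: (13/35) * 1 = 13/35
Sum = (24 + 30 + 13)/35 = 67/35

L = 67/35 = 1.9143 bits/symbol


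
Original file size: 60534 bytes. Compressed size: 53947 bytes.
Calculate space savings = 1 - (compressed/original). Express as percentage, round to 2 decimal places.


ratio = compressed/original = 53947/60534 = 0.891185
savings = 1 - ratio = 1 - 0.891185 = 0.108815
as a percentage: 0.108815 * 100 = 10.88%

Space savings = 1 - 53947/60534 = 10.88%


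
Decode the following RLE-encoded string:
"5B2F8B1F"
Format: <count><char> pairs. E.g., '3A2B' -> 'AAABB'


Expanding each <count><char> pair:
  5B -> 'BBBBB'
  2F -> 'FF'
  8B -> 'BBBBBBBB'
  1F -> 'F'

Decoded = BBBBBFFBBBBBBBBF


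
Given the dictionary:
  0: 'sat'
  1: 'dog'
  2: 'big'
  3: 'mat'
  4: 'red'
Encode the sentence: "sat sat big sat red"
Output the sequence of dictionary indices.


Look up each word in the dictionary:
  'sat' -> 0
  'sat' -> 0
  'big' -> 2
  'sat' -> 0
  'red' -> 4

Encoded: [0, 0, 2, 0, 4]


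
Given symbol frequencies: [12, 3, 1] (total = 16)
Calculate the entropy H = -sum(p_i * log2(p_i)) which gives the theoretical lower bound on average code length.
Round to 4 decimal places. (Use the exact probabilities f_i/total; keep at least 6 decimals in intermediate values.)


Per-symbol terms -p_i * log2(p_i) with p_i = f_i/16:
  p = 12/16 = 0.750000: log2(p) = -0.415037, -p*log2(p) = 0.311278
  p = 3/16 = 0.187500: log2(p) = -2.415037, -p*log2(p) = 0.452820
  p = 1/16 = 0.062500: log2(p) = -4.000000, -p*log2(p) = 0.250000
H = 0.311278 + 0.452820 + 0.250000 = 1.014098

H = 1.0141 bits/symbol


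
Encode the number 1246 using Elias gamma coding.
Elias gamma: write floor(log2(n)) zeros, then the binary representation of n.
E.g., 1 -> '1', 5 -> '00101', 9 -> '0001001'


num_bits = floor(log2(1246)) + 1 = 11
leading_zeros = num_bits - 1 = 10
binary(1246) = 10011011110

Elias gamma(1246) = '0000000000' + '10011011110' = 000000000010011011110 (21 bits)


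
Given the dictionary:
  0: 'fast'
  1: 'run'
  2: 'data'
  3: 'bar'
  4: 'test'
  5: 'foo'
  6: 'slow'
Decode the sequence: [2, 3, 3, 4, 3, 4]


Look up each index in the dictionary:
  2 -> 'data'
  3 -> 'bar'
  3 -> 'bar'
  4 -> 'test'
  3 -> 'bar'
  4 -> 'test'

Decoded: "data bar bar test bar test"


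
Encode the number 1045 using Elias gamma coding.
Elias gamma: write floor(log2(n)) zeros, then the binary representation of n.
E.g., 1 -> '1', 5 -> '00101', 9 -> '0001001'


num_bits = floor(log2(1045)) + 1 = 11
leading_zeros = num_bits - 1 = 10
binary(1045) = 10000010101

Elias gamma(1045) = '0000000000' + '10000010101' = 000000000010000010101 (21 bits)


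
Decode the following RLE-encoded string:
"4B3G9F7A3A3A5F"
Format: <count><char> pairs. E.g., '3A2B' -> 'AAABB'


Expanding each <count><char> pair:
  4B -> 'BBBB'
  3G -> 'GGG'
  9F -> 'FFFFFFFFF'
  7A -> 'AAAAAAA'
  3A -> 'AAA'
  3A -> 'AAA'
  5F -> 'FFFFF'

Decoded = BBBBGGGFFFFFFFFFAAAAAAAAAAAAAFFFFF


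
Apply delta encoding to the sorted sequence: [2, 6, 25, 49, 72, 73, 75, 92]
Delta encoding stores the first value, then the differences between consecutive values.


First value: 2
Deltas:
  6 - 2 = 4
  25 - 6 = 19
  49 - 25 = 24
  72 - 49 = 23
  73 - 72 = 1
  75 - 73 = 2
  92 - 75 = 17


Delta encoded: [2, 4, 19, 24, 23, 1, 2, 17]


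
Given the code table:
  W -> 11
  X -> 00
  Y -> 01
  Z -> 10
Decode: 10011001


Decoding:
10 -> Z
01 -> Y
10 -> Z
01 -> Y


Result: ZYZY


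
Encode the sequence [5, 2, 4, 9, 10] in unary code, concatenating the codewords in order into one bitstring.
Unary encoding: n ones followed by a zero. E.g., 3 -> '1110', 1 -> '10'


Encode each number as n ones followed by a terminating 0:
  5 -> 111110 (6 bits)
  2 -> 110 (3 bits)
  4 -> 11110 (5 bits)
  9 -> 1111111110 (10 bits)
  10 -> 11111111110 (11 bits)
Total length = 6 + 3 + 5 + 10 + 11 = 35 bits.

Unary([5, 2, 4, 9, 10]) = 11111011011110111111111011111111110 (35 bits)


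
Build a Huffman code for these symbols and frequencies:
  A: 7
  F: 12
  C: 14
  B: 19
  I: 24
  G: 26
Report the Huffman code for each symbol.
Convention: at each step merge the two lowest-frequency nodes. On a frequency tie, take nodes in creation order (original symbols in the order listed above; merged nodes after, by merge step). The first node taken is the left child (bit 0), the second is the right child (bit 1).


Huffman tree construction:
Step 1: Merge A(7) + F(12) = 19
Step 2: Merge C(14) + B(19) = 33
Step 3: Merge (A+F)(19) + I(24) = 43
Step 4: Merge G(26) + (C+B)(33) = 59
Step 5: Merge ((A+F)+I)(43) + (G+(C+B))(59) = 102
Read each symbol's code off the tree from the root (left child = 0, right child = 1).

Codes:
  A: 000 (length 3)
  F: 001 (length 3)
  C: 110 (length 3)
  B: 111 (length 3)
  I: 01 (length 2)
  G: 10 (length 2)
Average code length: 256/102 = 2.5098 bits/symbol


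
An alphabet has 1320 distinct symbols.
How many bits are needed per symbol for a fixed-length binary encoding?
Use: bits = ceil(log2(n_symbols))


log2(1320) = 10.3663
Bracket: 2^10 = 1024 < 1320 <= 2^11 = 2048
So ceil(log2(1320)) = 11

bits = ceil(log2(1320)) = ceil(10.3663) = 11 bits


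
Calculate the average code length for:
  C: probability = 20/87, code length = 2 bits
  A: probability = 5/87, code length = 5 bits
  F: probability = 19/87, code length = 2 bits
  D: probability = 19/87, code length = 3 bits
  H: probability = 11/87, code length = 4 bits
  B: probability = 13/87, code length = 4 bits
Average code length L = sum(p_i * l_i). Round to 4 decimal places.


Weighted contributions p_i * l_i:
  C: (20/87) * 2 = 40/87
  A: (5/87) * 5 = 25/87
  F: (19/87) * 2 = 38/87
  D: (19/87) * 3 = 57/87
  H: (11/87) * 4 = 44/87
  B: (13/87) * 4 = 52/87
Sum = (40 + 25 + 38 + 57 + 44 + 52)/87 = 256/87

L = 256/87 = 2.9425 bits/symbol


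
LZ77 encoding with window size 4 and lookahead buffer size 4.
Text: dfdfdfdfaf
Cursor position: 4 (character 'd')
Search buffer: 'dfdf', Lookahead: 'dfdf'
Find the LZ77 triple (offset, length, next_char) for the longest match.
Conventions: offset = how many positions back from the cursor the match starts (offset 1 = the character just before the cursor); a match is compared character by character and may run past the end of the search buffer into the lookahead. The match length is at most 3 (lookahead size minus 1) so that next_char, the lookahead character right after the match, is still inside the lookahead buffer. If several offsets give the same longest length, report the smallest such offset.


Try each offset into the search buffer:
  offset=1 (pos 3, char 'f'): match length 0
  offset=2 (pos 2, char 'd'): match length 3
  offset=3 (pos 1, char 'f'): match length 0
  offset=4 (pos 0, char 'd'): match length 3
Longest match has length 3, found at offsets 2, 4; take the smallest, offset 2.
next_char = character at position 4 + 3 = 7 -> 'f'

Best match: offset=2, length=3 (matching 'dfd' starting at position 2)
LZ77 triple: (2, 3, 'f')


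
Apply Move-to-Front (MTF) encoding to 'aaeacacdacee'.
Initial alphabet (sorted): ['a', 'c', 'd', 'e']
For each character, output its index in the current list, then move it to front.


MTF encoding:
'a': index 0 in ['a', 'c', 'd', 'e'] -> ['a', 'c', 'd', 'e']
'a': index 0 in ['a', 'c', 'd', 'e'] -> ['a', 'c', 'd', 'e']
'e': index 3 in ['a', 'c', 'd', 'e'] -> ['e', 'a', 'c', 'd']
'a': index 1 in ['e', 'a', 'c', 'd'] -> ['a', 'e', 'c', 'd']
'c': index 2 in ['a', 'e', 'c', 'd'] -> ['c', 'a', 'e', 'd']
'a': index 1 in ['c', 'a', 'e', 'd'] -> ['a', 'c', 'e', 'd']
'c': index 1 in ['a', 'c', 'e', 'd'] -> ['c', 'a', 'e', 'd']
'd': index 3 in ['c', 'a', 'e', 'd'] -> ['d', 'c', 'a', 'e']
'a': index 2 in ['d', 'c', 'a', 'e'] -> ['a', 'd', 'c', 'e']
'c': index 2 in ['a', 'd', 'c', 'e'] -> ['c', 'a', 'd', 'e']
'e': index 3 in ['c', 'a', 'd', 'e'] -> ['e', 'c', 'a', 'd']
'e': index 0 in ['e', 'c', 'a', 'd'] -> ['e', 'c', 'a', 'd']


Output: [0, 0, 3, 1, 2, 1, 1, 3, 2, 2, 3, 0]


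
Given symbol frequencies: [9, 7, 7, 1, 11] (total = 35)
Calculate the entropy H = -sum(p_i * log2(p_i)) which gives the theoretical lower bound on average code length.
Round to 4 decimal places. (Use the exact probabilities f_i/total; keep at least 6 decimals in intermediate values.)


Per-symbol terms -p_i * log2(p_i) with p_i = f_i/35:
  p = 9/35 = 0.257143: log2(p) = -1.959358, -p*log2(p) = 0.503835
  p = 7/35 = 0.200000: log2(p) = -2.321928, -p*log2(p) = 0.464386
  p = 7/35 = 0.200000: log2(p) = -2.321928, -p*log2(p) = 0.464386
  p = 1/35 = 0.028571: log2(p) = -5.129283, -p*log2(p) = 0.146551
  p = 11/35 = 0.314286: log2(p) = -1.669851, -p*log2(p) = 0.524810
H = 0.503835 + 0.464386 + 0.464386 + 0.146551 + 0.524810 = 2.103968

H = 2.104 bits/symbol


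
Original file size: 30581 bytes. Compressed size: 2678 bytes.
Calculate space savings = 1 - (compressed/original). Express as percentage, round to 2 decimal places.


ratio = compressed/original = 2678/30581 = 0.087571
savings = 1 - ratio = 1 - 0.087571 = 0.912429
as a percentage: 0.912429 * 100 = 91.24%

Space savings = 1 - 2678/30581 = 91.24%


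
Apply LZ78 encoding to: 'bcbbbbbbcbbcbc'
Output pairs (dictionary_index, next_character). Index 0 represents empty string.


LZ78 encoding steps:
Dictionary: {0: ''}
Step 1: w='' (idx 0), next='b' -> output (0, 'b'), add 'b' as idx 1
Step 2: w='' (idx 0), next='c' -> output (0, 'c'), add 'c' as idx 2
Step 3: w='b' (idx 1), next='b' -> output (1, 'b'), add 'bb' as idx 3
Step 4: w='bb' (idx 3), next='b' -> output (3, 'b'), add 'bbb' as idx 4
Step 5: w='b' (idx 1), next='c' -> output (1, 'c'), add 'bc' as idx 5
Step 6: w='bb' (idx 3), next='c' -> output (3, 'c'), add 'bbc' as idx 6
Step 7: w='bc' (idx 5), end of input -> output (5, '')


Encoded: [(0, 'b'), (0, 'c'), (1, 'b'), (3, 'b'), (1, 'c'), (3, 'c'), (5, '')]


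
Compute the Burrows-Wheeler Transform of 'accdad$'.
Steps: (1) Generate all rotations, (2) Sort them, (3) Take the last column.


Rotations (sorted):
  0: $accdad -> last char: d
  1: accdad$ -> last char: $
  2: ad$accd -> last char: d
  3: ccdad$a -> last char: a
  4: cdad$ac -> last char: c
  5: d$accda -> last char: a
  6: dad$acc -> last char: c


BWT = d$dacac


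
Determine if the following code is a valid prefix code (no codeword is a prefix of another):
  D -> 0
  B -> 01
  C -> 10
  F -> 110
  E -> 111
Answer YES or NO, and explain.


Checking each pair (does one codeword prefix another?):
  D='0' vs B='01': prefix -- VIOLATION

NO -- this is NOT a valid prefix code. D (0) is a prefix of B (01).


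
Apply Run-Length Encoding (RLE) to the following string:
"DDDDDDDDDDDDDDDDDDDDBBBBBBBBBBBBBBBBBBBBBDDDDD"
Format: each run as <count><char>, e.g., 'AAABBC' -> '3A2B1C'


Scanning runs left to right:
  i=0: run of 'D' x 20 -> '20D'
  i=20: run of 'B' x 21 -> '21B'
  i=41: run of 'D' x 5 -> '5D'

RLE = 20D21B5D


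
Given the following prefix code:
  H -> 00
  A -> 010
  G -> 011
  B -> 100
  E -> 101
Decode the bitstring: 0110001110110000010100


Decoding step by step:
Bits 011 -> G
Bits 00 -> H
Bits 011 -> G
Bits 101 -> E
Bits 100 -> B
Bits 00 -> H
Bits 010 -> A
Bits 100 -> B


Decoded message: GHGEBHAB


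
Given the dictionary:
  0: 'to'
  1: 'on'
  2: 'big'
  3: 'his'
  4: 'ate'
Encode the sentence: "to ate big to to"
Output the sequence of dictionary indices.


Look up each word in the dictionary:
  'to' -> 0
  'ate' -> 4
  'big' -> 2
  'to' -> 0
  'to' -> 0

Encoded: [0, 4, 2, 0, 0]


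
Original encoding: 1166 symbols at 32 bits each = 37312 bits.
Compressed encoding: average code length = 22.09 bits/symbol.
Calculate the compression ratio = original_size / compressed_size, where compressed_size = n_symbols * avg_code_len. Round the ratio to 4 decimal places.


original_size = n_symbols * orig_bits = 1166 * 32 = 37312 bits
compressed_size = n_symbols * avg_code_len = 1166 * 22.09 = 25756.94 bits
ratio = original_size / compressed_size = 37312 / 25756.94 = 1.4486

Compression ratio = 1.4486


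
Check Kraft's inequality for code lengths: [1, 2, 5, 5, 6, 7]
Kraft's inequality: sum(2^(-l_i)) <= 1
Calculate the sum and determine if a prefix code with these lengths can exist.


Sum = 2^(-1) + 2^(-2) + 2^(-5) + 2^(-5) + 2^(-6) + 2^(-7)
    = 0.5 + 0.25 + 0.03125 + 0.03125 + 0.015625 + 0.0078125
    = 107/128 = 0.8359375
Since 0.8359375 <= 1, Kraft's inequality IS satisfied.
A prefix code with these lengths CAN exist.

Kraft sum = 0.8359375. Satisfied.


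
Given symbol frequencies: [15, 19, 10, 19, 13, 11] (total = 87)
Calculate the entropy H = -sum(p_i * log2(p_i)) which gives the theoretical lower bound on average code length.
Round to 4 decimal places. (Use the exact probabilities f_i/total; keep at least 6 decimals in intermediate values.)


Per-symbol terms -p_i * log2(p_i) with p_i = f_i/87:
  p = 15/87 = 0.172414: log2(p) = -2.536053, -p*log2(p) = 0.437251
  p = 19/87 = 0.218391: log2(p) = -2.195016, -p*log2(p) = 0.479371
  p = 10/87 = 0.114943: log2(p) = -3.121015, -p*log2(p) = 0.358737
  p = 19/87 = 0.218391: log2(p) = -2.195016, -p*log2(p) = 0.479371
  p = 13/87 = 0.149425: log2(p) = -2.742504, -p*log2(p) = 0.409799
  p = 11/87 = 0.126437: log2(p) = -2.983512, -p*log2(p) = 0.377226
H = 0.437251 + 0.479371 + 0.358737 + 0.479371 + 0.409799 + 0.377226 = 2.541755

H = 2.5418 bits/symbol


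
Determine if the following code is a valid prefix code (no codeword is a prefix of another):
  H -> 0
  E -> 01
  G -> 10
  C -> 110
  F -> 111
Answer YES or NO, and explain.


Checking each pair (does one codeword prefix another?):
  H='0' vs E='01': prefix -- VIOLATION

NO -- this is NOT a valid prefix code. H (0) is a prefix of E (01).


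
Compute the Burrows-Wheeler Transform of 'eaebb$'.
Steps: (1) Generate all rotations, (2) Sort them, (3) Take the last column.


Rotations (sorted):
  0: $eaebb -> last char: b
  1: aebb$e -> last char: e
  2: b$eaeb -> last char: b
  3: bb$eae -> last char: e
  4: eaebb$ -> last char: $
  5: ebb$ea -> last char: a


BWT = bebe$a


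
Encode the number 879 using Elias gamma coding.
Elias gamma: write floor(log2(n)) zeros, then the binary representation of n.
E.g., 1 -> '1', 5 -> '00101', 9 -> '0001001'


num_bits = floor(log2(879)) + 1 = 10
leading_zeros = num_bits - 1 = 9
binary(879) = 1101101111

Elias gamma(879) = '000000000' + '1101101111' = 0000000001101101111 (19 bits)


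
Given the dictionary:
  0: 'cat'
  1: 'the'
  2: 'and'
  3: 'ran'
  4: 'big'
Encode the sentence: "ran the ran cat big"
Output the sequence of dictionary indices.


Look up each word in the dictionary:
  'ran' -> 3
  'the' -> 1
  'ran' -> 3
  'cat' -> 0
  'big' -> 4

Encoded: [3, 1, 3, 0, 4]


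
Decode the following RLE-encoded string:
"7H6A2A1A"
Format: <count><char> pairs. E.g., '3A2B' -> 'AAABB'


Expanding each <count><char> pair:
  7H -> 'HHHHHHH'
  6A -> 'AAAAAA'
  2A -> 'AA'
  1A -> 'A'

Decoded = HHHHHHHAAAAAAAAA


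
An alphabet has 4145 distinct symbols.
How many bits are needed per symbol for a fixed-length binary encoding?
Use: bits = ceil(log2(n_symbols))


log2(4145) = 12.0172
Bracket: 2^12 = 4096 < 4145 <= 2^13 = 8192
So ceil(log2(4145)) = 13

bits = ceil(log2(4145)) = ceil(12.0172) = 13 bits


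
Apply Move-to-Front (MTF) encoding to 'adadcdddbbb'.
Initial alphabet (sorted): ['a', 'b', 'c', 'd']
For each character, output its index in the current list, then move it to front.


MTF encoding:
'a': index 0 in ['a', 'b', 'c', 'd'] -> ['a', 'b', 'c', 'd']
'd': index 3 in ['a', 'b', 'c', 'd'] -> ['d', 'a', 'b', 'c']
'a': index 1 in ['d', 'a', 'b', 'c'] -> ['a', 'd', 'b', 'c']
'd': index 1 in ['a', 'd', 'b', 'c'] -> ['d', 'a', 'b', 'c']
'c': index 3 in ['d', 'a', 'b', 'c'] -> ['c', 'd', 'a', 'b']
'd': index 1 in ['c', 'd', 'a', 'b'] -> ['d', 'c', 'a', 'b']
'd': index 0 in ['d', 'c', 'a', 'b'] -> ['d', 'c', 'a', 'b']
'd': index 0 in ['d', 'c', 'a', 'b'] -> ['d', 'c', 'a', 'b']
'b': index 3 in ['d', 'c', 'a', 'b'] -> ['b', 'd', 'c', 'a']
'b': index 0 in ['b', 'd', 'c', 'a'] -> ['b', 'd', 'c', 'a']
'b': index 0 in ['b', 'd', 'c', 'a'] -> ['b', 'd', 'c', 'a']


Output: [0, 3, 1, 1, 3, 1, 0, 0, 3, 0, 0]


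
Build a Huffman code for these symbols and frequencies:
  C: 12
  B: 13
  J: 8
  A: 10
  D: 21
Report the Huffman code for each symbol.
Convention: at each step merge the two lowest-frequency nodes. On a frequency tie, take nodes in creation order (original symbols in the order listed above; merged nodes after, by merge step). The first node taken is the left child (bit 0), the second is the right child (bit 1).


Huffman tree construction:
Step 1: Merge J(8) + A(10) = 18
Step 2: Merge C(12) + B(13) = 25
Step 3: Merge (J+A)(18) + D(21) = 39
Step 4: Merge (C+B)(25) + ((J+A)+D)(39) = 64
Read each symbol's code off the tree from the root (left child = 0, right child = 1).

Codes:
  C: 00 (length 2)
  B: 01 (length 2)
  J: 100 (length 3)
  A: 101 (length 3)
  D: 11 (length 2)
Average code length: 146/64 = 2.2813 bits/symbol


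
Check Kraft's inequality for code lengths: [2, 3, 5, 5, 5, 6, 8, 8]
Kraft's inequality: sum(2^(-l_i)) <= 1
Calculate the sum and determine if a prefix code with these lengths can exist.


Sum = 2^(-2) + 2^(-3) + 2^(-5) + 2^(-5) + 2^(-5) + 2^(-6) + 2^(-8) + 2^(-8)
    = 0.25 + 0.125 + 0.03125 + 0.03125 + 0.03125 + 0.015625 + 0.00390625 + 0.00390625
    = 126/256 = 0.4921875
Since 0.4921875 <= 1, Kraft's inequality IS satisfied.
A prefix code with these lengths CAN exist.

Kraft sum = 0.4921875. Satisfied.


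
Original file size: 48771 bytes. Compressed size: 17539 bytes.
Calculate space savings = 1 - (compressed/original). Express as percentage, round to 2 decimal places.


ratio = compressed/original = 17539/48771 = 0.359619
savings = 1 - ratio = 1 - 0.359619 = 0.640381
as a percentage: 0.640381 * 100 = 64.04%

Space savings = 1 - 17539/48771 = 64.04%


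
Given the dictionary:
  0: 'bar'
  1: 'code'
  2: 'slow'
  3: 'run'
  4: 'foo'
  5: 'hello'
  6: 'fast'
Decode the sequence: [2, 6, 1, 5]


Look up each index in the dictionary:
  2 -> 'slow'
  6 -> 'fast'
  1 -> 'code'
  5 -> 'hello'

Decoded: "slow fast code hello"


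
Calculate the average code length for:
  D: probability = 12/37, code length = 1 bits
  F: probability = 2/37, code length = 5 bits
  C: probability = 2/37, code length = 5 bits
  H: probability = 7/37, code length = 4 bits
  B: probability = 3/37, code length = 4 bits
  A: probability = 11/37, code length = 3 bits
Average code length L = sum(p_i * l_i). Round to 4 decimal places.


Weighted contributions p_i * l_i:
  D: (12/37) * 1 = 12/37
  F: (2/37) * 5 = 10/37
  C: (2/37) * 5 = 10/37
  H: (7/37) * 4 = 28/37
  B: (3/37) * 4 = 12/37
  A: (11/37) * 3 = 33/37
Sum = (12 + 10 + 10 + 28 + 12 + 33)/37 = 105/37

L = 105/37 = 2.8378 bits/symbol


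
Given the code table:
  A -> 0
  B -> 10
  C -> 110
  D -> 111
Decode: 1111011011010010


Decoding:
111 -> D
10 -> B
110 -> C
110 -> C
10 -> B
0 -> A
10 -> B


Result: DBCCBAB


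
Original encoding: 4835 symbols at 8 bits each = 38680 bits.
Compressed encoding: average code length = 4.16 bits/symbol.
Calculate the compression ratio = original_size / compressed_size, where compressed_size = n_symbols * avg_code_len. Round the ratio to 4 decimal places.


original_size = n_symbols * orig_bits = 4835 * 8 = 38680 bits
compressed_size = n_symbols * avg_code_len = 4835 * 4.16 = 20113.6 bits
ratio = original_size / compressed_size = 38680 / 20113.6 = 1.9231

Compression ratio = 1.9231


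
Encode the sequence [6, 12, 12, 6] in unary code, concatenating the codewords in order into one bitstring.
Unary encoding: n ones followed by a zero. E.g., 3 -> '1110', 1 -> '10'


Encode each number as n ones followed by a terminating 0:
  6 -> 1111110 (7 bits)
  12 -> 1111111111110 (13 bits)
  12 -> 1111111111110 (13 bits)
  6 -> 1111110 (7 bits)
Total length = 7 + 13 + 13 + 7 = 40 bits.

Unary([6, 12, 12, 6]) = 1111110111111111111011111111111101111110 (40 bits)


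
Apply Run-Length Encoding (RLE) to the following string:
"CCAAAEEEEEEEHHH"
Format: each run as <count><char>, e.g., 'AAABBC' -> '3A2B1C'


Scanning runs left to right:
  i=0: run of 'C' x 2 -> '2C'
  i=2: run of 'A' x 3 -> '3A'
  i=5: run of 'E' x 7 -> '7E'
  i=12: run of 'H' x 3 -> '3H'

RLE = 2C3A7E3H


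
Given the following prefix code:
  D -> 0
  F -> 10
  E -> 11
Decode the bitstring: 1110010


Decoding step by step:
Bits 11 -> E
Bits 10 -> F
Bits 0 -> D
Bits 10 -> F


Decoded message: EFDF


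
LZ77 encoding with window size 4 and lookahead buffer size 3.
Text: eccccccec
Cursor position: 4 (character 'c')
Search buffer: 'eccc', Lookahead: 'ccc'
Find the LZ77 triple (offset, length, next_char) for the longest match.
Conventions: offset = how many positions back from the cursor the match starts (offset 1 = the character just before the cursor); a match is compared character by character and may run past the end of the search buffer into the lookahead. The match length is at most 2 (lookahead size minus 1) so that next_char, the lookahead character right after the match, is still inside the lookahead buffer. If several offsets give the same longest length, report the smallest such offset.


Try each offset into the search buffer:
  offset=1 (pos 3, char 'c'): match length 2
  offset=2 (pos 2, char 'c'): match length 2
  offset=3 (pos 1, char 'c'): match length 2
  offset=4 (pos 0, char 'e'): match length 0
Longest match has length 2, found at offsets 1, 2, 3; take the smallest, offset 1.
next_char = character at position 4 + 2 = 6 -> 'c'

Best match: offset=1, length=2 (matching 'cc' starting at position 3)
LZ77 triple: (1, 2, 'c')


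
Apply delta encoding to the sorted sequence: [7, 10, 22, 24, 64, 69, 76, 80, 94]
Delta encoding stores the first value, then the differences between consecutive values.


First value: 7
Deltas:
  10 - 7 = 3
  22 - 10 = 12
  24 - 22 = 2
  64 - 24 = 40
  69 - 64 = 5
  76 - 69 = 7
  80 - 76 = 4
  94 - 80 = 14


Delta encoded: [7, 3, 12, 2, 40, 5, 7, 4, 14]


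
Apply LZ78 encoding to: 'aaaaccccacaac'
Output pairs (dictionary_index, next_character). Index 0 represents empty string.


LZ78 encoding steps:
Dictionary: {0: ''}
Step 1: w='' (idx 0), next='a' -> output (0, 'a'), add 'a' as idx 1
Step 2: w='a' (idx 1), next='a' -> output (1, 'a'), add 'aa' as idx 2
Step 3: w='a' (idx 1), next='c' -> output (1, 'c'), add 'ac' as idx 3
Step 4: w='' (idx 0), next='c' -> output (0, 'c'), add 'c' as idx 4
Step 5: w='c' (idx 4), next='c' -> output (4, 'c'), add 'cc' as idx 5
Step 6: w='ac' (idx 3), next='a' -> output (3, 'a'), add 'aca' as idx 6
Step 7: w='ac' (idx 3), end of input -> output (3, '')


Encoded: [(0, 'a'), (1, 'a'), (1, 'c'), (0, 'c'), (4, 'c'), (3, 'a'), (3, '')]


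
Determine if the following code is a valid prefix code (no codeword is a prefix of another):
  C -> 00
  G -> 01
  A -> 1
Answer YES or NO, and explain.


Checking each pair (does one codeword prefix another?):
  C='00' vs G='01': no prefix
  C='00' vs A='1': no prefix
  G='01' vs C='00': no prefix
  G='01' vs A='1': no prefix
  A='1' vs C='00': no prefix
  A='1' vs G='01': no prefix
No violation found over all pairs.

YES -- this is a valid prefix code. No codeword is a prefix of any other codeword.


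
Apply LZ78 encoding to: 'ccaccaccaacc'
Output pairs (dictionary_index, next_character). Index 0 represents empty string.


LZ78 encoding steps:
Dictionary: {0: ''}
Step 1: w='' (idx 0), next='c' -> output (0, 'c'), add 'c' as idx 1
Step 2: w='c' (idx 1), next='a' -> output (1, 'a'), add 'ca' as idx 2
Step 3: w='c' (idx 1), next='c' -> output (1, 'c'), add 'cc' as idx 3
Step 4: w='' (idx 0), next='a' -> output (0, 'a'), add 'a' as idx 4
Step 5: w='cc' (idx 3), next='a' -> output (3, 'a'), add 'cca' as idx 5
Step 6: w='a' (idx 4), next='c' -> output (4, 'c'), add 'ac' as idx 6
Step 7: w='c' (idx 1), end of input -> output (1, '')


Encoded: [(0, 'c'), (1, 'a'), (1, 'c'), (0, 'a'), (3, 'a'), (4, 'c'), (1, '')]


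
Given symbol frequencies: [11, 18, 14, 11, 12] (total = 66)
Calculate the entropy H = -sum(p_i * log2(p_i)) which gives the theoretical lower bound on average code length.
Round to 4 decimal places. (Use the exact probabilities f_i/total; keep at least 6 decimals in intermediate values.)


Per-symbol terms -p_i * log2(p_i) with p_i = f_i/66:
  p = 11/66 = 0.166667: log2(p) = -2.584963, -p*log2(p) = 0.430827
  p = 18/66 = 0.272727: log2(p) = -1.874469, -p*log2(p) = 0.511219
  p = 14/66 = 0.212121: log2(p) = -2.237039, -p*log2(p) = 0.474523
  p = 11/66 = 0.166667: log2(p) = -2.584963, -p*log2(p) = 0.430827
  p = 12/66 = 0.181818: log2(p) = -2.459432, -p*log2(p) = 0.447169
H = 0.430827 + 0.511219 + 0.474523 + 0.430827 + 0.447169 = 2.294565

H = 2.2946 bits/symbol


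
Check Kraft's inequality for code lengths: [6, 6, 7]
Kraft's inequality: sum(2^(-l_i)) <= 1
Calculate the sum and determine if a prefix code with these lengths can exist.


Sum = 2^(-6) + 2^(-6) + 2^(-7)
    = 0.015625 + 0.015625 + 0.0078125
    = 5/128 = 0.0390625
Since 0.0390625 <= 1, Kraft's inequality IS satisfied.
A prefix code with these lengths CAN exist.

Kraft sum = 0.0390625. Satisfied.


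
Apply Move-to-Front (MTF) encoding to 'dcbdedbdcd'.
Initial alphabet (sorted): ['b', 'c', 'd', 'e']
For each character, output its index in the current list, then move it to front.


MTF encoding:
'd': index 2 in ['b', 'c', 'd', 'e'] -> ['d', 'b', 'c', 'e']
'c': index 2 in ['d', 'b', 'c', 'e'] -> ['c', 'd', 'b', 'e']
'b': index 2 in ['c', 'd', 'b', 'e'] -> ['b', 'c', 'd', 'e']
'd': index 2 in ['b', 'c', 'd', 'e'] -> ['d', 'b', 'c', 'e']
'e': index 3 in ['d', 'b', 'c', 'e'] -> ['e', 'd', 'b', 'c']
'd': index 1 in ['e', 'd', 'b', 'c'] -> ['d', 'e', 'b', 'c']
'b': index 2 in ['d', 'e', 'b', 'c'] -> ['b', 'd', 'e', 'c']
'd': index 1 in ['b', 'd', 'e', 'c'] -> ['d', 'b', 'e', 'c']
'c': index 3 in ['d', 'b', 'e', 'c'] -> ['c', 'd', 'b', 'e']
'd': index 1 in ['c', 'd', 'b', 'e'] -> ['d', 'c', 'b', 'e']


Output: [2, 2, 2, 2, 3, 1, 2, 1, 3, 1]


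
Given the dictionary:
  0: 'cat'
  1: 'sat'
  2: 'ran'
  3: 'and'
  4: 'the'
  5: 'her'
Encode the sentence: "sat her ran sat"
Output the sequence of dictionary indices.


Look up each word in the dictionary:
  'sat' -> 1
  'her' -> 5
  'ran' -> 2
  'sat' -> 1

Encoded: [1, 5, 2, 1]


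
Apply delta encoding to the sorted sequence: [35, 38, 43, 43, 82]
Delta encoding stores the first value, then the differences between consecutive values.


First value: 35
Deltas:
  38 - 35 = 3
  43 - 38 = 5
  43 - 43 = 0
  82 - 43 = 39


Delta encoded: [35, 3, 5, 0, 39]


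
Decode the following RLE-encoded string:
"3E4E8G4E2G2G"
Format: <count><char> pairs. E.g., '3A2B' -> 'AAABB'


Expanding each <count><char> pair:
  3E -> 'EEE'
  4E -> 'EEEE'
  8G -> 'GGGGGGGG'
  4E -> 'EEEE'
  2G -> 'GG'
  2G -> 'GG'

Decoded = EEEEEEEGGGGGGGGEEEEGGGG


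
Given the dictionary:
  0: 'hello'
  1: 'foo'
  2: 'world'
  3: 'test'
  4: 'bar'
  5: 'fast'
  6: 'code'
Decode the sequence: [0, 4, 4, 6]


Look up each index in the dictionary:
  0 -> 'hello'
  4 -> 'bar'
  4 -> 'bar'
  6 -> 'code'

Decoded: "hello bar bar code"


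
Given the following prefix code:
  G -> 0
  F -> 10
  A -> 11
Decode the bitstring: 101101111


Decoding step by step:
Bits 10 -> F
Bits 11 -> A
Bits 0 -> G
Bits 11 -> A
Bits 11 -> A


Decoded message: FAGAA


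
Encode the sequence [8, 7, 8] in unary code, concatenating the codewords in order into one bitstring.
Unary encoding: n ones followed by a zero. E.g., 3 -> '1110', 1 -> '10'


Encode each number as n ones followed by a terminating 0:
  8 -> 111111110 (9 bits)
  7 -> 11111110 (8 bits)
  8 -> 111111110 (9 bits)
Total length = 9 + 8 + 9 = 26 bits.

Unary([8, 7, 8]) = 11111111011111110111111110 (26 bits)


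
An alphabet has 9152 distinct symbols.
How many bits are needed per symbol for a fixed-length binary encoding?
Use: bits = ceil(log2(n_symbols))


log2(9152) = 13.1599
Bracket: 2^13 = 8192 < 9152 <= 2^14 = 16384
So ceil(log2(9152)) = 14

bits = ceil(log2(9152)) = ceil(13.1599) = 14 bits


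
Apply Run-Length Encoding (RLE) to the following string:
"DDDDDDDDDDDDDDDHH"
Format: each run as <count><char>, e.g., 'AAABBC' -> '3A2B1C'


Scanning runs left to right:
  i=0: run of 'D' x 15 -> '15D'
  i=15: run of 'H' x 2 -> '2H'

RLE = 15D2H


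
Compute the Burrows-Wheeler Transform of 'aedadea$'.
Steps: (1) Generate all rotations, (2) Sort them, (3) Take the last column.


Rotations (sorted):
  0: $aedadea -> last char: a
  1: a$aedade -> last char: e
  2: adea$aed -> last char: d
  3: aedadea$ -> last char: $
  4: dadea$ae -> last char: e
  5: dea$aeda -> last char: a
  6: ea$aedad -> last char: d
  7: edadea$a -> last char: a


BWT = aed$eada


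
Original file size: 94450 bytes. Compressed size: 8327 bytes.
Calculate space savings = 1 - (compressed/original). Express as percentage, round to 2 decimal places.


ratio = compressed/original = 8327/94450 = 0.088163
savings = 1 - ratio = 1 - 0.088163 = 0.911837
as a percentage: 0.911837 * 100 = 91.18%

Space savings = 1 - 8327/94450 = 91.18%


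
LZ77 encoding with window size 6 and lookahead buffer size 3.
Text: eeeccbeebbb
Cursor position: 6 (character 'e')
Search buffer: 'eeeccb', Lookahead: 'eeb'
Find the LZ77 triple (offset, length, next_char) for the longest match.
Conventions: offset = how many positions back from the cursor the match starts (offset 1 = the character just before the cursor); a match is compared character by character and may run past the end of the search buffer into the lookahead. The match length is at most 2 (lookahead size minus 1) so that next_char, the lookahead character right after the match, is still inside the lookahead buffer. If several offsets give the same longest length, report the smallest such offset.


Try each offset into the search buffer:
  offset=1 (pos 5, char 'b'): match length 0
  offset=2 (pos 4, char 'c'): match length 0
  offset=3 (pos 3, char 'c'): match length 0
  offset=4 (pos 2, char 'e'): match length 1
  offset=5 (pos 1, char 'e'): match length 2
  offset=6 (pos 0, char 'e'): match length 2
Longest match has length 2, found at offsets 5, 6; take the smallest, offset 5.
next_char = character at position 6 + 2 = 8 -> 'b'

Best match: offset=5, length=2 (matching 'ee' starting at position 1)
LZ77 triple: (5, 2, 'b')


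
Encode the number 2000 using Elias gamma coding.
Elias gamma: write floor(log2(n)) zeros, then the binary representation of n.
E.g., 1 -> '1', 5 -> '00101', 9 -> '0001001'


num_bits = floor(log2(2000)) + 1 = 11
leading_zeros = num_bits - 1 = 10
binary(2000) = 11111010000

Elias gamma(2000) = '0000000000' + '11111010000' = 000000000011111010000 (21 bits)


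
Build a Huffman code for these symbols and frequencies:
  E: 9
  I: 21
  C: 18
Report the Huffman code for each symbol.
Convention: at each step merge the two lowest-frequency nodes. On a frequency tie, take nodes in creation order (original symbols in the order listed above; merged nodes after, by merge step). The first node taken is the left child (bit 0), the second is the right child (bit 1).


Huffman tree construction:
Step 1: Merge E(9) + C(18) = 27
Step 2: Merge I(21) + (E+C)(27) = 48
Read each symbol's code off the tree from the root (left child = 0, right child = 1).

Codes:
  E: 10 (length 2)
  I: 0 (length 1)
  C: 11 (length 2)
Average code length: 75/48 = 1.5625 bits/symbol
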